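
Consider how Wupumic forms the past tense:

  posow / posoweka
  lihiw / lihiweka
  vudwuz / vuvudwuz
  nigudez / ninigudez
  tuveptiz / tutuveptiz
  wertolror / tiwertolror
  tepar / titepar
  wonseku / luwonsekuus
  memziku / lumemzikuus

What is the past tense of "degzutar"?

tidegzutar

lihiw and tuveptiz both have last vowel 'i' yet inflect differently (lihiweka, tutuveptiz), so the last vowel is not what conditions the rule; the final letter is.
"degzutar" ends in -r. The stems ending in -r (wertolror → tiwertolror, tepar → titepar) add the prefix ti-.
The other patterns: stems ending in -w add -eka; stems ending in -z repeat the first consonant+vowel as a prefix; stems ending in -u add lu- … -us around the stem.
So degzutar → tidegzutar.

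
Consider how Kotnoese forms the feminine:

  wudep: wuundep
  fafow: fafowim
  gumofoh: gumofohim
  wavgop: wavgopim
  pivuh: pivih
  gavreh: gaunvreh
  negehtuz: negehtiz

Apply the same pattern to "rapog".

rapogim

"rapog" has last vowel 'o'. The stems whose last vowel is 'o' (fafow → fafowim, gumofoh → gumofohim, wavgop → wavgopim) add -im.
The other patterns: stems whose last vowel is 'u' change the last vowel to 'i'; stems whose last vowel is 'e' insert -un- after the first vowel.
So rapog → rapogim.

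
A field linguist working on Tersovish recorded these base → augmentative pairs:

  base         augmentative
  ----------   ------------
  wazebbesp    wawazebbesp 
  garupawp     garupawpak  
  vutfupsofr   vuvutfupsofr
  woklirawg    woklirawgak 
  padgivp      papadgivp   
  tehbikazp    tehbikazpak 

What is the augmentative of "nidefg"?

ninidefg

tehbikazp and padgivp both end in -p yet inflect differently (tehbikazpak, papadgivp), so the final letter is not what conditions the rule; the second-to-last letter is.
"nidefg" has second-to-last letter 'f'. The one such stem in the data (vutfupsofr → vuvutfupsofr) repeats the first consonant+vowel as a prefix (as do padgivp, wazebbesp), so the same rule applies.
The other pattern: stems whose second-to-last letter is 'w' or 'z' add -ak.
So nidefg → ninidefg.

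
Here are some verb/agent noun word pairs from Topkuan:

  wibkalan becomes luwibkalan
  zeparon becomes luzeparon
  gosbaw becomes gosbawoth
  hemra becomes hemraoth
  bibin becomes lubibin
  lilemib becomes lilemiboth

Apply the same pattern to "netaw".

netawoth

"netaw" ends in -w. The one such stem in the data (gosbaw → gosbawoth) adds -oth, so the same rule applies.
So netaw → netawoth.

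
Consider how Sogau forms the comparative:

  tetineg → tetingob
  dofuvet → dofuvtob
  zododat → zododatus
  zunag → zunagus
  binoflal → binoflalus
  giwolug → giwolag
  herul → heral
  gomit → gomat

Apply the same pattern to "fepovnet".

fepovntob

"fepovnet" has last vowel 'e'. The stems whose last vowel is 'e' (tetineg → tetingob, dofuvet → dofuvtob) delete the last vowel and add -ob.
The other patterns: stems whose last vowel is 'a' add -us; stems whose last vowel is 'i' or 'u' change the last vowel to 'a'.
So fepovnet → fepovntob.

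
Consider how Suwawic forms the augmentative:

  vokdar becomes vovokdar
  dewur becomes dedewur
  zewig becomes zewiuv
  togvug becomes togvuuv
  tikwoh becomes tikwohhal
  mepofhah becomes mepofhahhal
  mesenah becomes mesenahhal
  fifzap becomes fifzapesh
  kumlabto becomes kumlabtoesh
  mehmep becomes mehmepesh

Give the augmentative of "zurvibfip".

dewur and togvug both have last vowel 'u' yet inflect differently (dedewur, togvuuv), so the last vowel is not what conditions the rule; the final letter is.
"zurvibfip" ends in -p. The stems ending in -p (fifzap → fifzapesh, mehmep → mehmepesh) add -esh.
So zurvibfip → zurvibfipesh.

zurvibfipesh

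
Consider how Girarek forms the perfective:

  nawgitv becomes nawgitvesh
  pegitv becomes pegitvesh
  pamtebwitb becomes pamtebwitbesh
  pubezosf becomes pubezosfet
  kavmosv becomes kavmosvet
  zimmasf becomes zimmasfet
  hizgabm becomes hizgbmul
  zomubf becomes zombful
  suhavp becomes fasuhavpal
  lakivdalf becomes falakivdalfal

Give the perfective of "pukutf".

nawgitv and kavmosv both end in -v yet inflect differently (nawgitvesh, kavmosvet), so the final letter is not what conditions the rule; the second-to-last letter is.
"pukutf" has second-to-last letter 't'. The stems whose second-to-last letter is 't' (nawgitv → nawgitvesh, pegitv → pegitvesh, pamtebwitb → pamtebwitbesh) add -esh.
So pukutf → pukutfesh.

pukutfesh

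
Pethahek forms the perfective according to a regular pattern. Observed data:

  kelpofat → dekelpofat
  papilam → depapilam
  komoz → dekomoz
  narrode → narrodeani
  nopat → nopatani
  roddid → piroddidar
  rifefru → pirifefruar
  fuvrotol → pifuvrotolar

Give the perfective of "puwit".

depuwit

kelpofat and nopat both end in -t yet inflect differently (dekelpofat, nopatani), so the final letter is not what conditions the rule; the first letter is.
"puwit" begins with p-. The one such stem in the data (papilam → depapilam) adds the prefix de-, so the same rule applies.
The other patterns: stems beginning with n- add -ani; stems beginning with f- or r- add pi- … -ar around the stem.
So puwit → depuwit.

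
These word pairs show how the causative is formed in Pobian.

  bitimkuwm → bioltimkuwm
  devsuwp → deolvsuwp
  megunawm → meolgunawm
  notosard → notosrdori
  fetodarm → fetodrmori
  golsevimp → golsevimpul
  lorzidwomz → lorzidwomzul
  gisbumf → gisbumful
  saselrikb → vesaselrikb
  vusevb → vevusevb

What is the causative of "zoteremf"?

bitimkuwm and fetodarm both end in -m yet inflect differently (bioltimkuwm, fetodrmori), so the final letter is not what conditions the rule; the second-to-last letter is.
"zoteremf" has second-to-last letter 'm'. The stems whose second-to-last letter is 'm' (golsevimp → golsevimpul, lorzidwomz → lorzidwomzul, gisbumf → gisbumful) add -ul.
So zoteremf → zoteremful.

zoteremful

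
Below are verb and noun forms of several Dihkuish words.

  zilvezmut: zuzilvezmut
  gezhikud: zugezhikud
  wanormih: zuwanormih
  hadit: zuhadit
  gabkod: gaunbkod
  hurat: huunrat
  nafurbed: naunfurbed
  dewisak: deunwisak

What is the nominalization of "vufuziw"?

gezhikud and gabkod both end in -d yet inflect differently (zugezhikud, gaunbkod), so the final letter is not what conditions the rule; the last vowel is.
"vufuziw" has last vowel 'i'. The stems whose last vowel is 'i' (wanormih → zuwanormih, hadit → zuhadit) add the prefix zu-.
The other pattern: stems whose last vowel is 'a', 'e' or 'o' insert -un- after the first vowel.
So vufuziw → zuvufuziw.

zuvufuziw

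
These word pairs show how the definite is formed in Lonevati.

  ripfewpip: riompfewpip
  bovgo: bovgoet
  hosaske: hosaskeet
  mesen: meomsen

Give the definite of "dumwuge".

"dumwuge" ends in a vowel. The stems ending in a vowel (hosaske → hosaskeet, bovgo → bovgoet) add -et.
The other pattern: stems ending in a consonant insert -om- after the first vowel.
So dumwuge → dumwugeet.

dumwugeet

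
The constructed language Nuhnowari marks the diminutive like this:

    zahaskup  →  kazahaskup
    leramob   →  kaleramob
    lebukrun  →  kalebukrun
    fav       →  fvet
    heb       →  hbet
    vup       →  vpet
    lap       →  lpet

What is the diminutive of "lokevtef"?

kalokevtef

zahaskup and vup both end in -p yet inflect differently (kazahaskup, vpet), so the final letter is not what conditions the rule; the number of vowels is.
"lokevtef" has 3 vowels. The stems with 3 vowels (zahaskup → kazahaskup, lebukrun → kalebukrun, leramob → kaleramob) add the prefix ka-.
So lokevtef → kalokevtef.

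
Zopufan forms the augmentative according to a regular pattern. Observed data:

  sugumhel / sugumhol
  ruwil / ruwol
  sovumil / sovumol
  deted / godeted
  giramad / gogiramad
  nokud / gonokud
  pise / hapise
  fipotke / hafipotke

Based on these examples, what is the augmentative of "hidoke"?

sugumhel and deted both have last vowel 'e' yet inflect differently (sugumhol, godeted), so the last vowel is not what conditions the rule; the final letter is.
"hidoke" ends in -e. The stems ending in -e (pise → hapise, fipotke → hafipotke) add the prefix ha-.
The other patterns: stems ending in -l change the last vowel to 'o'; stems ending in -d add the prefix go-.
So hidoke → hahidoke.

hahidoke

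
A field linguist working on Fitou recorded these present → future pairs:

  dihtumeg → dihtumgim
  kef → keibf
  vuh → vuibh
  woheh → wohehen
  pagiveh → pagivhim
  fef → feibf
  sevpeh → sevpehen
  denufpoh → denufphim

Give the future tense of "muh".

muibh

vuh and sevpeh both end in -h yet inflect differently (vuibh, sevpehen), so the final letter is not what conditions the rule; the number of vowels is.
"muh" has 1 vowel. The stems with 1 vowel (fef → feibf, kef → keibf, vuh → vuibh) insert -ib- after the first vowel.
So muh → muibh.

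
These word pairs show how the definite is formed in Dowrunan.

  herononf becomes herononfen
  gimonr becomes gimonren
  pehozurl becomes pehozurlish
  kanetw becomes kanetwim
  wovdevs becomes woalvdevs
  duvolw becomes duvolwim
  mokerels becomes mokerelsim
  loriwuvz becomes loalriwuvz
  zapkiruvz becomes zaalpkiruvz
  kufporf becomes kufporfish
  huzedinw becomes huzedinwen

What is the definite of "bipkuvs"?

"bipkuvs" has second-to-last letter 'v'. The stems whose second-to-last letter is 'v' (zapkiruvz → zaalpkiruvz, loriwuvz → loalriwuvz, wovdevs → woalvdevs) insert -al- after the first vowel.
The other patterns: stems whose second-to-last letter is 'r' add -ish; stems whose second-to-last letter is 'n' add -en; stems whose second-to-last letter is 'l' or 't' add -im.
So bipkuvs → bialpkuvs.

bialpkuvs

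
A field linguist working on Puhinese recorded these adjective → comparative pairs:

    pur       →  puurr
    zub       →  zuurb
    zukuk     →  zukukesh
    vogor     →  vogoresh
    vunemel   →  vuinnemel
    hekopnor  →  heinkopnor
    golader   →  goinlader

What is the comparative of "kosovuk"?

pur and vogor both end in -r yet inflect differently (puurr, vogoresh), so the final letter is not what conditions the rule; the number of vowels is.
"kosovuk" has 3 vowels. The stems with 3 vowels (vunemel → vuinnemel, hekopnor → heinkopnor, golader → goinlader) insert -in- after the first vowel.
So kosovuk → koinsovuk.

koinsovuk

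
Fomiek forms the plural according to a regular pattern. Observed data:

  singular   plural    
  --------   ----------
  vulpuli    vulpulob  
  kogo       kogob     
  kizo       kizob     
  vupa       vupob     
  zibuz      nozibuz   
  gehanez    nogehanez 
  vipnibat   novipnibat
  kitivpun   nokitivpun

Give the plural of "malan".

nomalan

"malan" ends in a consonant. The stems ending in a consonant (zibuz → nozibuz, gehanez → nogehanez, vipnibat → novipnibat) add the prefix no-.
The other pattern: stems ending in a vowel drop the final letter and add -ob.
So malan → nomalan.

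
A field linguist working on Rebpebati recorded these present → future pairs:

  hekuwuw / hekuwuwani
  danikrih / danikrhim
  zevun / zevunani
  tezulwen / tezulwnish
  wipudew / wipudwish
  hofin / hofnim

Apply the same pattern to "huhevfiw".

zevun and hofin both end in -n yet inflect differently (zevunani, hofnim), so the final letter is not what conditions the rule; the last vowel is.
"huhevfiw" has last vowel 'i'. The stems whose last vowel is 'i' (danikrih → danikrhim, hofin → hofnim) delete the last vowel and add -im.
So huhevfiw → huhevfwim.

huhevfwim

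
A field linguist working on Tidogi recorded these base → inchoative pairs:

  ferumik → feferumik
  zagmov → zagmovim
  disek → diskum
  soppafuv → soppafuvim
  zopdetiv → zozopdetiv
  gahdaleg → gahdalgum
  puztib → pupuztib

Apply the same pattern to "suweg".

suwgum

ferumik and disek both end in -k yet inflect differently (feferumik, diskum), so the final letter is not what conditions the rule; the last vowel is.
"suweg" has last vowel 'e'. The stems whose last vowel is 'e' (gahdaleg → gahdalgum, disek → diskum) delete the last vowel and add -um.
So suweg → suwgum.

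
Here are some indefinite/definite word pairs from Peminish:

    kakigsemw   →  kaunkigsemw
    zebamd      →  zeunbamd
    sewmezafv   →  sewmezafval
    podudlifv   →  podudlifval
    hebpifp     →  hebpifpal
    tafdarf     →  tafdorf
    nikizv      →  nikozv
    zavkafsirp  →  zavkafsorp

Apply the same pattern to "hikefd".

hikefdal

sewmezafv and nikizv both end in -v yet inflect differently (sewmezafval, nikozv), so the final letter is not what conditions the rule; the second-to-last letter is.
"hikefd" has second-to-last letter 'f'. The stems whose second-to-last letter is 'f' (sewmezafv → sewmezafval, podudlifv → podudlifval, hebpifp → hebpifpal) add -al.
So hikefd → hikefdal.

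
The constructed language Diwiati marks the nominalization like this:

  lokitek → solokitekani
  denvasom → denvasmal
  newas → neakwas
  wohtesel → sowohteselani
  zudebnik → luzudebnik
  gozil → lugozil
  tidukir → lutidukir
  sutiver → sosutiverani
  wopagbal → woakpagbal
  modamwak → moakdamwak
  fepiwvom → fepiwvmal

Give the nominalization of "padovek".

sopadovekani

"padovek" has last vowel 'e'. The stems whose last vowel is 'e' (wohtesel → sowohteselani, sutiver → sosutiverani, lokitek → solokitekani) add so- … -ani around the stem.
The other patterns: stems whose last vowel is 'o' delete the last vowel and add -al; stems whose last vowel is 'a' insert -ak- after the first vowel; stems whose last vowel is 'i' add the prefix lu-.
So padovek → sopadovekani.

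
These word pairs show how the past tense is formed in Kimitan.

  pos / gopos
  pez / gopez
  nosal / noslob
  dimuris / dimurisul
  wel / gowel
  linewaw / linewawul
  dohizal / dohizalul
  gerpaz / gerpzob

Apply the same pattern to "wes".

gowes

pez and gerpaz both end in -z yet inflect differently (gopez, gerpzob), so the final letter is not what conditions the rule; the number of vowels is.
"wes" has 1 vowel. The stems with 1 vowel (pez → gopez, wel → gowel, pos → gopos) add the prefix go-.
The other patterns: stems with 2 vowels delete the last vowel and add -ob; stems with 3 vowels add -ul.
So wes → gowes.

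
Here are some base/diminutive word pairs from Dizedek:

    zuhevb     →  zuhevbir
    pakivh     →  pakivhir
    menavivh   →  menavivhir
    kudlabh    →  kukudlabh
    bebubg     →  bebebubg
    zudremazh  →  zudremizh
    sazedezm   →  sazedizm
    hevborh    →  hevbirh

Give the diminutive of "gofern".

gofirn

pakivh and kudlabh both end in -h yet inflect differently (pakivhir, kukudlabh), so the final letter is not what conditions the rule; the second-to-last letter is.
"gofern" has second-to-last letter 'r'. The one such stem in the data (hevborh → hevbirh) changes the last vowel to 'i' (as do zudremazh, sazedezm), so the same rule applies.
The other patterns: stems whose second-to-last letter is 'v' add -ir; stems whose second-to-last letter is 'b' repeat the first consonant+vowel as a prefix.
So gofern → gofirn.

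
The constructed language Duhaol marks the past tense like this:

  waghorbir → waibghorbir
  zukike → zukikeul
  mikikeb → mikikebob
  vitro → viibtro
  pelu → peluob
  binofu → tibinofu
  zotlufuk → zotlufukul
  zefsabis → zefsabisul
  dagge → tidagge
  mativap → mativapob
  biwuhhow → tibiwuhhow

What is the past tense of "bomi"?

tibomi

"bomi" begins with b-. The stems beginning with b- (biwuhhow → tibiwuhhow, binofu → tibinofu) add the prefix ti-.
The other patterns: stems beginning with z- add -ul; stems beginning with m- or p- add -ob; stems beginning with v- or w- insert -ib- after the first vowel.
So bomi → tibomi.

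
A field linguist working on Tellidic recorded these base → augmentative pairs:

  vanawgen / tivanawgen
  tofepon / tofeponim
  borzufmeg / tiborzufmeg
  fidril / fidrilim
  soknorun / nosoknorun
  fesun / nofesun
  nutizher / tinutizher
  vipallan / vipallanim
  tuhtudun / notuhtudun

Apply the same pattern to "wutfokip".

wutfokipim

vanawgen and soknorun both end in -n yet inflect differently (tivanawgen, nosoknorun), so the final letter is not what conditions the rule; the last vowel is.
"wutfokip" has last vowel 'i'. The one such stem in the data (fidril → fidrilim) adds -im, so the same rule applies.
The other patterns: stems whose last vowel is 'e' add the prefix ti-; stems whose last vowel is 'u' add the prefix no-.
So wutfokip → wutfokipim.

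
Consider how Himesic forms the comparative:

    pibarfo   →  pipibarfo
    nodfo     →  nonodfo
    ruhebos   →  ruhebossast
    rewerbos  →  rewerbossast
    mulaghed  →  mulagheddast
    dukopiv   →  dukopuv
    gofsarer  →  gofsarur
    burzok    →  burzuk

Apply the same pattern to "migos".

pibarfo and ruhebos both have last vowel 'o' yet inflect differently (pipibarfo, ruhebossast), so the last vowel is not what conditions the rule; the final letter is.
"migos" ends in -s. The stems ending in -s (ruhebos → ruhebossast, rewerbos → rewerbossast) double the final consonant and add -ast.
So migos → migossast.

migossast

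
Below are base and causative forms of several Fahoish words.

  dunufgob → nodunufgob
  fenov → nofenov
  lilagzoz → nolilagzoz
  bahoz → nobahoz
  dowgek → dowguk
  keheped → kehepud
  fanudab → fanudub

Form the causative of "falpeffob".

"falpeffob" has last vowel 'o'. The stems whose last vowel is 'o' (dunufgob → nodunufgob, fenov → nofenov, lilagzoz → nolilagzoz) add the prefix no-.
So falpeffob → nofalpeffob.

nofalpeffob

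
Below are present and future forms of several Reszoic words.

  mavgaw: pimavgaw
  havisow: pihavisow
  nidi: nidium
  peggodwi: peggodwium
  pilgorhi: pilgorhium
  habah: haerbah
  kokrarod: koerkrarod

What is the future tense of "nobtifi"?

nobtifium

"nobtifi" ends in -i. The stems ending in -i (nidi → nidium, peggodwi → peggodwium, pilgorhi → pilgorhium) add -um.
The other patterns: stems ending in -w add the prefix pi-; stems ending in -d or -h insert -er- after the first vowel.
So nobtifi → nobtifium.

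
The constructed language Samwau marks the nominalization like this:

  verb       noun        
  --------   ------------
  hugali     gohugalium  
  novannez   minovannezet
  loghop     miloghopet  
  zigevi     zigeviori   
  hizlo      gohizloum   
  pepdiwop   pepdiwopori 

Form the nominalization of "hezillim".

gohezillimum

"hezillim" begins with h-. The stems beginning with h- (hugali → gohugalium, hizlo → gohizloum) add go- … -um around the stem.
The other patterns: stems beginning with p- or z- add -ori; stems beginning with l- or n- add mi- … -et around the stem.
So hezillim → gohezillimum.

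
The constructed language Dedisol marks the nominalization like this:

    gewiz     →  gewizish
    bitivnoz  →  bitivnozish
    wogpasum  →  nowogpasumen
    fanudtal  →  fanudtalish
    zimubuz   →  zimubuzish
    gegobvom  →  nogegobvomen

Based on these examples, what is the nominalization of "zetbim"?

nozetbimen

"zetbim" ends in -m. The stems ending in -m (gegobvom → nogegobvomen, wogpasum → nowogpasumen) add no- … -en around the stem.
So zetbim → nozetbimen.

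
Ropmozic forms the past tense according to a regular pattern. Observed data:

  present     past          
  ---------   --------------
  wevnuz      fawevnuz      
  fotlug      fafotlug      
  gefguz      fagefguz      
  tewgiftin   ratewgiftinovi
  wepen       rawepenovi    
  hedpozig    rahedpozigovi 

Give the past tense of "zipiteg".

fotlug and hedpozig both end in -g yet inflect differently (fafotlug, rahedpozigovi), so the final letter is not what conditions the rule; the last vowel is.
"zipiteg" has last vowel 'e'. The one such stem in the data (wepen → rawepenovi) adds ra- … -ovi around the stem, so the same rule applies.
The other pattern: stems whose last vowel is 'u' add the prefix fa-.
So zipiteg → razipitegovi.

razipitegovi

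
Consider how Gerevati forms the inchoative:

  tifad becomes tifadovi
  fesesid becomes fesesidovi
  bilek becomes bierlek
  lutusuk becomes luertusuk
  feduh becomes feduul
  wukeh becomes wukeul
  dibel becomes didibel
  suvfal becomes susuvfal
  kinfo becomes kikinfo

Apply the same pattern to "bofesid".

lutusuk and feduh both have last vowel 'u' yet inflect differently (luertusuk, feduul), so the last vowel is not what conditions the rule; the final letter is.
"bofesid" ends in -d. The stems ending in -d (tifad → tifadovi, fesesid → fesesidovi) add -ovi.
The other patterns: stems ending in -k insert -er- after the first vowel; stems ending in -h drop the final letter and add -ul; stems ending in -l or -o repeat the first consonant+vowel as a prefix.
So bofesid → bofesidovi.

bofesidovi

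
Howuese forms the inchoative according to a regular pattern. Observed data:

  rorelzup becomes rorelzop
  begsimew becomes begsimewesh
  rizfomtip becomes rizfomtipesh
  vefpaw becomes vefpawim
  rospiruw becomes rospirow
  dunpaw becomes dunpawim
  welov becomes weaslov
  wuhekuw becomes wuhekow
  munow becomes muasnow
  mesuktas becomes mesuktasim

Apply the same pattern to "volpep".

wuhekuw and vefpaw both end in -w yet inflect differently (wuhekow, vefpawim), so the final letter is not what conditions the rule; the last vowel is.
"volpep" has last vowel 'e'. The one such stem in the data (begsimew → begsimewesh) adds -esh, so the same rule applies.
The other patterns: stems whose last vowel is 'u' change the last vowel to 'o'; stems whose last vowel is 'a' add -im; stems whose last vowel is 'o' insert -as- after the first vowel.
So volpep → volpepesh.

volpepesh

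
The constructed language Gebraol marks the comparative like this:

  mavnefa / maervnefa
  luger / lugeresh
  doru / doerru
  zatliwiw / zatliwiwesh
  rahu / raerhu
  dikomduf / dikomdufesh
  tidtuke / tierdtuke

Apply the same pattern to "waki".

waerki

dikomduf and rahu both have last vowel 'u' yet inflect differently (dikomdufesh, raerhu), so the last vowel is not what conditions the rule; whether the stem ends in a vowel or a consonant is.
"waki" ends in a vowel. The stems ending in a vowel (rahu → raerhu, mavnefa → maervnefa, tidtuke → tierdtuke) insert -er- after the first vowel.
The other pattern: stems ending in a consonant add -esh.
So waki → waerki.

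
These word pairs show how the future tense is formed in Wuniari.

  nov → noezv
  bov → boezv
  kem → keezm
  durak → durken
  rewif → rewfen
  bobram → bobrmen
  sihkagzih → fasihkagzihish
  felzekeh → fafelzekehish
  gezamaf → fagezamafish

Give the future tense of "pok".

poezk

"pok" has 1 vowel. The stems with 1 vowel (nov → noezv, bov → boezv, kem → keezm) insert -ez- after the first vowel.
The other patterns: stems with 2 vowels delete the last vowel and add -en; stems with 3 vowels add fa- … -ish around the stem.
So pok → poezk.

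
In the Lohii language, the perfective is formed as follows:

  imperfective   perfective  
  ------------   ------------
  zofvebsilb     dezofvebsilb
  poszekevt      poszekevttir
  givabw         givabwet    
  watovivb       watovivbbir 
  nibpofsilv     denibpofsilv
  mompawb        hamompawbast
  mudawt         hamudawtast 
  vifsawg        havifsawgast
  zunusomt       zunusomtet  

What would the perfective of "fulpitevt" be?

fulpitevttir

watovivb and zofvebsilb both end in -b yet inflect differently (watovivbbir, dezofvebsilb), so the final letter is not what conditions the rule; the second-to-last letter is.
"fulpitevt" has second-to-last letter 'v'. The stems whose second-to-last letter is 'v' (watovivb → watovivbbir, poszekevt → poszekevttir) double the final consonant and add -ir.
The other patterns: stems whose second-to-last letter is 'l' add the prefix de-; stems whose second-to-last letter is 'w' add ha- … -ast around the stem; stems whose second-to-last letter is 'b' or 'm' add -et.
So fulpitevt → fulpitevttir.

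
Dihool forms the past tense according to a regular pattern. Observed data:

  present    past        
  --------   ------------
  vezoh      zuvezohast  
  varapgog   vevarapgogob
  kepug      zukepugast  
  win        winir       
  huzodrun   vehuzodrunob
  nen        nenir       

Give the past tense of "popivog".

vepopivogob

"popivog" has 3 vowels. The stems with 3 vowels (varapgog → vevarapgogob, huzodrun → vehuzodrunob) add ve- … -ob around the stem.
So popivog → vepopivogob.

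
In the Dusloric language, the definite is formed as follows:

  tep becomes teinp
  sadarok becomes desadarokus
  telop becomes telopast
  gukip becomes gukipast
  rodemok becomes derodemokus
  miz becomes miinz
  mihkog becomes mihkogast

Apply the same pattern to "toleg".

tolegast

"toleg" has 2 vowels. The stems with 2 vowels (telop → telopast, gukip → gukipast, mihkog → mihkogast) add -ast.
So toleg → tolegast.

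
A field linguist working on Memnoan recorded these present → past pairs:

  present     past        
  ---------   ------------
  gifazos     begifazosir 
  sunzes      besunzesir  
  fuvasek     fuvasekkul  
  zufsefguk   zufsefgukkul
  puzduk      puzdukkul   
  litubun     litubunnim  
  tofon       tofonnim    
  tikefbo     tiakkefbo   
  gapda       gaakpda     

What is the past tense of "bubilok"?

sunzes and fuvasek both have last vowel 'e' yet inflect differently (besunzesir, fuvasekkul), so the last vowel is not what conditions the rule; the final letter is.
"bubilok" ends in -k. The stems ending in -k (fuvasek → fuvasekkul, zufsefguk → zufsefgukkul, puzduk → puzdukkul) double the final consonant and add -ul.
So bubilok → bubilokkul.

bubilokkul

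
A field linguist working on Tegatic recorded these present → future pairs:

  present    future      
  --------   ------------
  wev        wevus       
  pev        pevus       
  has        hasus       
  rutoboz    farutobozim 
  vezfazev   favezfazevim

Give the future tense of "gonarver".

fagonarverim

"gonarver" has 3 vowels. The stems with 3 vowels (rutoboz → farutobozim, vezfazev → favezfazevim) add fa- … -im around the stem.
The other pattern: stems with 1 vowel add -us.
So gonarver → fagonarverim.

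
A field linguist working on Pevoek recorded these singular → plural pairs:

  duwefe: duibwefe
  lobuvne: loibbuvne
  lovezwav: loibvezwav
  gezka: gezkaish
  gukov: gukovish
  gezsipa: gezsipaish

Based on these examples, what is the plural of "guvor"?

lovezwav and gukov both end in -v yet inflect differently (loibvezwav, gukovish), so the final letter is not what conditions the rule; the first letter is.
"guvor" begins with g-. The stems beginning with g- (gezka → gezkaish, gukov → gukovish, gezsipa → gezsipaish) add -ish.
The other pattern: stems beginning with d- or l- insert -ib- after the first vowel.
So guvor → guvorish.

guvorish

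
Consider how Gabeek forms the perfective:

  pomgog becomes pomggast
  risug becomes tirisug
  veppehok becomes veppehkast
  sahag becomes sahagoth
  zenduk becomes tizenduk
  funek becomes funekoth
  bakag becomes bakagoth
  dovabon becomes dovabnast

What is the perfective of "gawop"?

gawpast

"gawop" has last vowel 'o'. The stems whose last vowel is 'o' (veppehok → veppehkast, pomgog → pomggast, dovabon → dovabnast) delete the last vowel and add -ast.
The other patterns: stems whose last vowel is 'u' add the prefix ti-; stems whose last vowel is 'a' or 'e' add -oth.
So gawop → gawpast.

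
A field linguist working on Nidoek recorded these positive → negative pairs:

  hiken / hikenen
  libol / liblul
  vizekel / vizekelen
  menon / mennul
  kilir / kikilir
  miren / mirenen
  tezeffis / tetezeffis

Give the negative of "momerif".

vizekel and libol both end in -l yet inflect differently (vizekelen, liblul), so the final letter is not what conditions the rule; the last vowel is.
"momerif" has last vowel 'i'. The stems whose last vowel is 'i' (tezeffis → tetezeffis, kilir → kikilir) repeat the first consonant+vowel as a prefix.
So momerif → momomerif.

momomerif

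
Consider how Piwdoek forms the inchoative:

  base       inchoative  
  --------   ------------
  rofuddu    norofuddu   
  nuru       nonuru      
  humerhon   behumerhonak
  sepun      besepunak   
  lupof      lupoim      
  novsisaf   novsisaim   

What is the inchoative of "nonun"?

benonunak

humerhon and lupof both have last vowel 'o' yet inflect differently (behumerhonak, lupoim), so the last vowel is not what conditions the rule; the final letter is.
"nonun" ends in -n. The stems ending in -n (humerhon → behumerhonak, sepun → besepunak) add be- … -ak around the stem.
The other patterns: stems ending in -f drop the final letter and add -im; stems ending in -u add the prefix no-.
So nonun → benonunak.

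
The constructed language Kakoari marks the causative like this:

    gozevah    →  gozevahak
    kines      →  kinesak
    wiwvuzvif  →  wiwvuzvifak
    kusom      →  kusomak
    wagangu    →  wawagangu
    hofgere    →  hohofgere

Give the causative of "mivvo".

kines and hofgere both have last vowel 'e' yet inflect differently (kinesak, hohofgere), so the last vowel is not what conditions the rule; whether the stem ends in a vowel or a consonant is.
"mivvo" ends in a vowel. The stems ending in a vowel (wagangu → wawagangu, hofgere → hohofgere) repeat the first consonant+vowel as a prefix.
The other pattern: stems ending in a consonant add -ak.
So mivvo → mimivvo.

mimivvo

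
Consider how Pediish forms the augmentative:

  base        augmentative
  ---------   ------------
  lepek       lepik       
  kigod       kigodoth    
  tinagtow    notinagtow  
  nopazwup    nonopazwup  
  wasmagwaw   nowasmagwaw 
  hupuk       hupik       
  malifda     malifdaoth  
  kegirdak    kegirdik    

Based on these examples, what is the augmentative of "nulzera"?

nulzeraoth

nopazwup and hupuk both have last vowel 'u' yet inflect differently (nonopazwup, hupik), so the last vowel is not what conditions the rule; the final letter is.
"nulzera" ends in -a. The one such stem in the data (malifda → malifdaoth) adds -oth, so the same rule applies.
The other patterns: stems ending in -p or -w add the prefix no-; stems ending in -k change the last vowel to 'i'.
So nulzera → nulzeraoth.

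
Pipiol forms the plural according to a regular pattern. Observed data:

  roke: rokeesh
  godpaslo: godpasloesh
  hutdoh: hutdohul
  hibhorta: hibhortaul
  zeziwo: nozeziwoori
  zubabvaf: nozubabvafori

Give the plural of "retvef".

retvefesh

godpaslo and zeziwo both end in -o yet inflect differently (godpasloesh, nozeziwoori), so the final letter is not what conditions the rule; the first letter is.
"retvef" begins with r-. The one such stem in the data (roke → rokeesh) adds -esh, so the same rule applies.
The other patterns: stems beginning with h- add -ul; stems beginning with z- add no- … -ori around the stem.
So retvef → retvefesh.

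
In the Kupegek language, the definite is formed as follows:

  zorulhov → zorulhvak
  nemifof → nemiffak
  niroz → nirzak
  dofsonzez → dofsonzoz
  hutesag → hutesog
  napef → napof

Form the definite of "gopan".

gopon

niroz and dofsonzez both end in -z yet inflect differently (nirzak, dofsonzoz), so the final letter is not what conditions the rule; the last vowel is.
"gopan" has last vowel 'a'. The one such stem in the data (hutesag → hutesog) changes the last vowel to 'o' (as do dofsonzez, napef), so the same rule applies.
So gopan → gopon.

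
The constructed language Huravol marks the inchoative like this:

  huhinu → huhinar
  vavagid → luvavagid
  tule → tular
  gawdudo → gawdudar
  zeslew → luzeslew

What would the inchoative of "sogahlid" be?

lusogahlid

"sogahlid" ends in a consonant. The stems ending in a consonant (vavagid → luvavagid, zeslew → luzeslew) add the prefix lu-.
So sogahlid → lusogahlid.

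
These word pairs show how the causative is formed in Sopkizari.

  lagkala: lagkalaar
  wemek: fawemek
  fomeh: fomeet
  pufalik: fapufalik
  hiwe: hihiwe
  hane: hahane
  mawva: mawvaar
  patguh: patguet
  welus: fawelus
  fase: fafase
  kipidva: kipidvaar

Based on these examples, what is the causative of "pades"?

fapades

hane and fomeh both have last vowel 'e' yet inflect differently (hahane, fomeet), so the last vowel is not what conditions the rule; the final letter is.
"pades" ends in -s. The one such stem in the data (welus → fawelus) adds the prefix fa-, so the same rule applies.
The other patterns: stems ending in -e repeat the first consonant+vowel as a prefix; stems ending in -h drop the final letter and add -et; stems ending in -a add -ar.
So pades → fapades.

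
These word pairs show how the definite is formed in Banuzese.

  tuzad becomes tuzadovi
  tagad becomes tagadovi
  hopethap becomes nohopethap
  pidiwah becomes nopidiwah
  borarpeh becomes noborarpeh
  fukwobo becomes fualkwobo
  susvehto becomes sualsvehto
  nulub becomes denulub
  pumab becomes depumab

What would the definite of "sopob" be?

desopob

tuzad and hopethap both have last vowel 'a' yet inflect differently (tuzadovi, nohopethap), so the last vowel is not what conditions the rule; the final letter is.
"sopob" ends in -b. The stems ending in -b (nulub → denulub, pumab → depumab) add the prefix de-.
So sopob → desopob.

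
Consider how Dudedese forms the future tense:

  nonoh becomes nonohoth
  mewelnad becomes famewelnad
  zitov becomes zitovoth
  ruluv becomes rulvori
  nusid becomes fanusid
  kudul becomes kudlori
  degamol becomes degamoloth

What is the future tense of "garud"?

kudul and degamol both end in -l yet inflect differently (kudlori, degamoloth), so the final letter is not what conditions the rule; the last vowel is.
"garud" has last vowel 'u'. The stems whose last vowel is 'u' (kudul → kudlori, ruluv → rulvori) delete the last vowel and add -ori.
The other patterns: stems whose last vowel is 'o' add -oth; stems whose last vowel is 'a' or 'i' add the prefix fa-.
So garud → gardori.

gardori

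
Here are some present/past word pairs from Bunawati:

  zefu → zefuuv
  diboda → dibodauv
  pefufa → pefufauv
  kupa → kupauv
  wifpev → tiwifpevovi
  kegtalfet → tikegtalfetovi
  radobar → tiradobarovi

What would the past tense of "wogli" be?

diboda and radobar both have last vowel 'a' yet inflect differently (dibodauv, tiradobarovi), so the last vowel is not what conditions the rule; whether the stem ends in a vowel or a consonant is.
"wogli" ends in a vowel. The stems ending in a vowel (zefu → zefuuv, diboda → dibodauv, pefufa → pefufauv) add -uv.
So wogli → wogliuv.

wogliuv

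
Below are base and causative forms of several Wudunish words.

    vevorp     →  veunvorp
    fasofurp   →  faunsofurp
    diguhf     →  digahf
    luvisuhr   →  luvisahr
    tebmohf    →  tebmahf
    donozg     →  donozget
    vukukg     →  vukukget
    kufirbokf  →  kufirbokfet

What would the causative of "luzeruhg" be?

diguhf and kufirbokf both end in -f yet inflect differently (digahf, kufirbokfet), so the final letter is not what conditions the rule; the second-to-last letter is.
"luzeruhg" has second-to-last letter 'h'. The stems whose second-to-last letter is 'h' (diguhf → digahf, luvisuhr → luvisahr, tebmohf → tebmahf) change the last vowel to 'a'.
So luzeruhg → luzerahg.

luzerahg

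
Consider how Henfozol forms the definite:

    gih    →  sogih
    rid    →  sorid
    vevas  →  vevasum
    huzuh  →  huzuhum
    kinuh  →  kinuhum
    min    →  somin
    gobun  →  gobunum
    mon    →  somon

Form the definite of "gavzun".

gavzunum

gih and huzuh both end in -h yet inflect differently (sogih, huzuhum), so the final letter is not what conditions the rule; the number of vowels is.
"gavzun" has 2 vowels. The stems with 2 vowels (huzuh → huzuhum, vevas → vevasum, gobun → gobunum) add -um.
So gavzun → gavzunum.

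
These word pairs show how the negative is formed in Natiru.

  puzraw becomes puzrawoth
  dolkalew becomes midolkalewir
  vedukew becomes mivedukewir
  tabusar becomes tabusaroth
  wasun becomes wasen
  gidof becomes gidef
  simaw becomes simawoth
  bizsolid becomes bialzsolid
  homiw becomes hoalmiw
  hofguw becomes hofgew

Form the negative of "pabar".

dolkalew and simaw both end in -w yet inflect differently (midolkalewir, simawoth), so the final letter is not what conditions the rule; the last vowel is.
"pabar" has last vowel 'a'. The stems whose last vowel is 'a' (tabusar → tabusaroth, simaw → simawoth, puzraw → puzrawoth) add -oth.
So pabar → pabaroth.

pabaroth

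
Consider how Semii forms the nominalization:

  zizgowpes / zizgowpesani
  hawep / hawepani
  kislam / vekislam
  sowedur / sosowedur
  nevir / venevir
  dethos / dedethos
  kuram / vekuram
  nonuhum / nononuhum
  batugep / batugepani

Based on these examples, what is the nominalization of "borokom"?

"borokom" has last vowel 'o'. The one such stem in the data (dethos → dedethos) repeats the first consonant+vowel as a prefix (as do nonuhum, sowedur), so the same rule applies.
So borokom → boborokom.

boborokom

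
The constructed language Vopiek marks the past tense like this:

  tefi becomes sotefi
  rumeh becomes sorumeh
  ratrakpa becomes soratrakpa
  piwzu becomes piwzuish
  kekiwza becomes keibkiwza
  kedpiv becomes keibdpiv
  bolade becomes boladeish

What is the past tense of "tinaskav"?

"tinaskav" begins with t-. The one such stem in the data (tefi → sotefi) adds the prefix so-, so the same rule applies.
The other patterns: stems beginning with k- insert -ib- after the first vowel; stems beginning with b- or p- add -ish.
So tinaskav → sotinaskav.

sotinaskav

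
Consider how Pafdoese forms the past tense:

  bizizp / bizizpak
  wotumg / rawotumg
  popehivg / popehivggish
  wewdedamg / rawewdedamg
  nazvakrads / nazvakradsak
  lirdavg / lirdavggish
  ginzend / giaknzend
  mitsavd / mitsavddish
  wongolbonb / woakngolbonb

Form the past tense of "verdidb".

verdidbak

ginzend and mitsavd both end in -d yet inflect differently (giaknzend, mitsavddish), so the final letter is not what conditions the rule; the second-to-last letter is.
"verdidb" has second-to-last letter 'd'. The one such stem in the data (nazvakrads → nazvakradsak) adds -ak, so the same rule applies.
The other patterns: stems whose second-to-last letter is 'm' add the prefix ra-; stems whose second-to-last letter is 'n' insert -ak- after the first vowel; stems whose second-to-last letter is 'v' double the final consonant and add -ish.
So verdidb → verdidbak.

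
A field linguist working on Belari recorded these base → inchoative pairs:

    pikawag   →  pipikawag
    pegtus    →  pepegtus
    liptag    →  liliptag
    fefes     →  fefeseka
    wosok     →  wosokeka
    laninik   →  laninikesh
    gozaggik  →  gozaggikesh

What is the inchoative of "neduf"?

neneduf

pegtus and fefes both end in -s yet inflect differently (pepegtus, fefeseka), so the final letter is not what conditions the rule; the last vowel is.
"neduf" has last vowel 'u'. The one such stem in the data (pegtus → pepegtus) repeats the first consonant+vowel as a prefix (as do pikawag, liptag), so the same rule applies.
The other patterns: stems whose last vowel is 'e' or 'o' add -eka; stems whose last vowel is 'i' add -esh.
So neduf → neneduf.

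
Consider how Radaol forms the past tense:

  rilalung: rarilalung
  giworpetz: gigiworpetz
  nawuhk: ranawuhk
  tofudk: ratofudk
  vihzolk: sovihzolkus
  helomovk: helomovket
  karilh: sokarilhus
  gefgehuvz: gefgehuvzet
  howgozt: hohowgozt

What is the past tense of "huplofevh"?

gefgehuvz and giworpetz both end in -z yet inflect differently (gefgehuvzet, gigiworpetz), so the final letter is not what conditions the rule; the second-to-last letter is.
"huplofevh" has second-to-last letter 'v'. The stems whose second-to-last letter is 'v' (gefgehuvz → gefgehuvzet, helomovk → helomovket) add -et.
So huplofevh → huplofevhet.

huplofevhet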